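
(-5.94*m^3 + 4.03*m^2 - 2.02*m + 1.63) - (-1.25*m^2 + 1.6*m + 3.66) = -5.94*m^3 + 5.28*m^2 - 3.62*m - 2.03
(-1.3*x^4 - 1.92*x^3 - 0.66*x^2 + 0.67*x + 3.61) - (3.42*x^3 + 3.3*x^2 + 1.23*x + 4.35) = -1.3*x^4 - 5.34*x^3 - 3.96*x^2 - 0.56*x - 0.74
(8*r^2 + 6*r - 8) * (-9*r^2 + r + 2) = -72*r^4 - 46*r^3 + 94*r^2 + 4*r - 16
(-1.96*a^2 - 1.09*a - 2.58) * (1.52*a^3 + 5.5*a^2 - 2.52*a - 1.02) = -2.9792*a^5 - 12.4368*a^4 - 4.9774*a^3 - 9.444*a^2 + 7.6134*a + 2.6316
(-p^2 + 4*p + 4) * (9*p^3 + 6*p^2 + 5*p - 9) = -9*p^5 + 30*p^4 + 55*p^3 + 53*p^2 - 16*p - 36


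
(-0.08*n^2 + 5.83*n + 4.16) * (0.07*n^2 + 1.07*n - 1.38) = -0.0056*n^4 + 0.3225*n^3 + 6.6397*n^2 - 3.5942*n - 5.7408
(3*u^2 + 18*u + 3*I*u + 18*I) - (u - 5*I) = 3*u^2 + 17*u + 3*I*u + 23*I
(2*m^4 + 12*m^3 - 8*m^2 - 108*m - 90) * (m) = 2*m^5 + 12*m^4 - 8*m^3 - 108*m^2 - 90*m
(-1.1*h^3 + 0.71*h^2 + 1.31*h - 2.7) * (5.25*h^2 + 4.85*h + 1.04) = -5.775*h^5 - 1.6075*h^4 + 9.177*h^3 - 7.0831*h^2 - 11.7326*h - 2.808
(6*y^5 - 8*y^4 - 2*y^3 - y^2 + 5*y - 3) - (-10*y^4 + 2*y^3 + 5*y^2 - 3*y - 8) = 6*y^5 + 2*y^4 - 4*y^3 - 6*y^2 + 8*y + 5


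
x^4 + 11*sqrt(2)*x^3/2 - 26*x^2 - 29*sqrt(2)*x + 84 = (x - 2*sqrt(2))*(x - sqrt(2))*(x + 3*sqrt(2)/2)*(x + 7*sqrt(2))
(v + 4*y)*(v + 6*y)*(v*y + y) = v^3*y + 10*v^2*y^2 + v^2*y + 24*v*y^3 + 10*v*y^2 + 24*y^3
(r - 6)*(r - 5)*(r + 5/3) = r^3 - 28*r^2/3 + 35*r/3 + 50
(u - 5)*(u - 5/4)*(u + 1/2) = u^3 - 23*u^2/4 + 25*u/8 + 25/8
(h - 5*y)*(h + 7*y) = h^2 + 2*h*y - 35*y^2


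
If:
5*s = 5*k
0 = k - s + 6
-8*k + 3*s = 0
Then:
No Solution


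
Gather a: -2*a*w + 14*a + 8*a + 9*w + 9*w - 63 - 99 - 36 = a*(22 - 2*w) + 18*w - 198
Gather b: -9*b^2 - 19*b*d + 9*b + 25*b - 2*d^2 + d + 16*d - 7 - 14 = -9*b^2 + b*(34 - 19*d) - 2*d^2 + 17*d - 21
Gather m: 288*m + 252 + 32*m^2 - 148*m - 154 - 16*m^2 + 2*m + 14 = 16*m^2 + 142*m + 112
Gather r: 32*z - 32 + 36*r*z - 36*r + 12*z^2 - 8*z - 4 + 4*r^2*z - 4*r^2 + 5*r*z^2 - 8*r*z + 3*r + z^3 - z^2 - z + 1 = r^2*(4*z - 4) + r*(5*z^2 + 28*z - 33) + z^3 + 11*z^2 + 23*z - 35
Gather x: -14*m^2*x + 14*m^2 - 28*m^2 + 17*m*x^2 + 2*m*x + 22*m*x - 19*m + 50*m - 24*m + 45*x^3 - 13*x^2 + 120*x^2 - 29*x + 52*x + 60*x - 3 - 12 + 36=-14*m^2 + 7*m + 45*x^3 + x^2*(17*m + 107) + x*(-14*m^2 + 24*m + 83) + 21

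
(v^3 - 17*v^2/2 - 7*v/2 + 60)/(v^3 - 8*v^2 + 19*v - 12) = (v^2 - 11*v/2 - 20)/(v^2 - 5*v + 4)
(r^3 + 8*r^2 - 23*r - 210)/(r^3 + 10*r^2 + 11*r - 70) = (r^2 + r - 30)/(r^2 + 3*r - 10)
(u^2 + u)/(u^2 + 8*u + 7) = u/(u + 7)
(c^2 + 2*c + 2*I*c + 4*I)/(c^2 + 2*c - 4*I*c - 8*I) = (c + 2*I)/(c - 4*I)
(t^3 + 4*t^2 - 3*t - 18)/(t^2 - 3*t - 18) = (t^2 + t - 6)/(t - 6)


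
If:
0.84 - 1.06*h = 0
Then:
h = 0.79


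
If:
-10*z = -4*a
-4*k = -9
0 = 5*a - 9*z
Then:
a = 0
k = 9/4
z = 0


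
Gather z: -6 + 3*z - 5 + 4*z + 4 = 7*z - 7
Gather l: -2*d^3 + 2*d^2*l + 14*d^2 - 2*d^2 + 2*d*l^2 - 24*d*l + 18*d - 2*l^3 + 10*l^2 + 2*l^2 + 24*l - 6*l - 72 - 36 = -2*d^3 + 12*d^2 + 18*d - 2*l^3 + l^2*(2*d + 12) + l*(2*d^2 - 24*d + 18) - 108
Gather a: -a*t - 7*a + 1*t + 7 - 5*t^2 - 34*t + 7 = a*(-t - 7) - 5*t^2 - 33*t + 14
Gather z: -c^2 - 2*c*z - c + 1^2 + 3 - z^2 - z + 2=-c^2 - c - z^2 + z*(-2*c - 1) + 6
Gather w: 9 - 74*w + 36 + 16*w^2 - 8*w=16*w^2 - 82*w + 45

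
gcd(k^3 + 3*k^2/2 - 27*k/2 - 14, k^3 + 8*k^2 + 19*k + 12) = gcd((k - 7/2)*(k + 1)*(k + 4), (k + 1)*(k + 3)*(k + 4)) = k^2 + 5*k + 4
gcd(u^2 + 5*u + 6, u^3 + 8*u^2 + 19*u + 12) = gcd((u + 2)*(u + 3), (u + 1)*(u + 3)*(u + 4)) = u + 3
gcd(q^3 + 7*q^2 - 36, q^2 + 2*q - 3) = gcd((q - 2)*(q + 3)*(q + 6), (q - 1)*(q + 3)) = q + 3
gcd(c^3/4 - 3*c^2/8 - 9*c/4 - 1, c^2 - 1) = 1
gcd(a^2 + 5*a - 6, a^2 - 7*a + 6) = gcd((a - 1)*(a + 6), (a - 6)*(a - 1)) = a - 1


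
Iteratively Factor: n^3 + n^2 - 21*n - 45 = (n + 3)*(n^2 - 2*n - 15) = (n - 5)*(n + 3)*(n + 3)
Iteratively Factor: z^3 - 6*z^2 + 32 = (z - 4)*(z^2 - 2*z - 8) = (z - 4)*(z + 2)*(z - 4)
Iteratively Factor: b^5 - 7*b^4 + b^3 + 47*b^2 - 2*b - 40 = (b + 1)*(b^4 - 8*b^3 + 9*b^2 + 38*b - 40) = (b - 5)*(b + 1)*(b^3 - 3*b^2 - 6*b + 8) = (b - 5)*(b - 1)*(b + 1)*(b^2 - 2*b - 8) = (b - 5)*(b - 1)*(b + 1)*(b + 2)*(b - 4)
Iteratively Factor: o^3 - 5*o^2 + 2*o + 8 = (o - 2)*(o^2 - 3*o - 4) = (o - 4)*(o - 2)*(o + 1)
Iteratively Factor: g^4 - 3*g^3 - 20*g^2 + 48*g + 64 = (g - 4)*(g^3 + g^2 - 16*g - 16) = (g - 4)*(g + 1)*(g^2 - 16) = (g - 4)^2*(g + 1)*(g + 4)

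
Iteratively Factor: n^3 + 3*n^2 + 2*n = (n + 1)*(n^2 + 2*n) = (n + 1)*(n + 2)*(n)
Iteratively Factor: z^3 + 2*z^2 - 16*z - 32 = (z + 4)*(z^2 - 2*z - 8) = (z - 4)*(z + 4)*(z + 2)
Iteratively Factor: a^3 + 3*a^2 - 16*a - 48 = (a - 4)*(a^2 + 7*a + 12) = (a - 4)*(a + 3)*(a + 4)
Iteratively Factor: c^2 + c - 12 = (c - 3)*(c + 4)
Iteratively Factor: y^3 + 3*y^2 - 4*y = (y - 1)*(y^2 + 4*y) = (y - 1)*(y + 4)*(y)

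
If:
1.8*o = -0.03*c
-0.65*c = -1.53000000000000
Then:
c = 2.35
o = -0.04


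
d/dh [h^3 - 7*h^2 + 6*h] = 3*h^2 - 14*h + 6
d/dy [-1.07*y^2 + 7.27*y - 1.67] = 7.27 - 2.14*y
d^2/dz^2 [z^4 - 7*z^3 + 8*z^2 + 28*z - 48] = 12*z^2 - 42*z + 16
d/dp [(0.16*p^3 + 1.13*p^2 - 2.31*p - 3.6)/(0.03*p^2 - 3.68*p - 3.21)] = (0.0048*p^4 - 1.1776*p^3 - 5.6299*p^2 - 7.0386*p - 5.8329)/(0.0009*p^4 - 0.2208*p^3 + 13.3498*p^2 + 23.6256*p + 10.3041)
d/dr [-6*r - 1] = -6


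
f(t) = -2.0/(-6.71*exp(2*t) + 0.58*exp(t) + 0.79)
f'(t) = -2.0*(13.42*exp(2*t) - 0.58*exp(t))/(-6.71*exp(2*t) + 0.58*exp(t) + 0.79)^2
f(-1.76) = -2.89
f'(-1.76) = -1.25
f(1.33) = 0.02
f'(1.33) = -0.04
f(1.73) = 0.01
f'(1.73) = -0.02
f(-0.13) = 0.52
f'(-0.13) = -1.31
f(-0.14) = 0.53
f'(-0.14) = -1.35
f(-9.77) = -2.53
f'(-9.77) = 0.00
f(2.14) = 0.00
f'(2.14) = -0.01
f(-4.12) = -2.51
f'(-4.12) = 0.02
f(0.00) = 0.37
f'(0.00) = -0.90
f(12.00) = 0.00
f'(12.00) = 0.00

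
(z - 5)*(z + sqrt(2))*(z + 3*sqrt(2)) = z^3 - 5*z^2 + 4*sqrt(2)*z^2 - 20*sqrt(2)*z + 6*z - 30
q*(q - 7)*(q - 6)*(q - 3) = q^4 - 16*q^3 + 81*q^2 - 126*q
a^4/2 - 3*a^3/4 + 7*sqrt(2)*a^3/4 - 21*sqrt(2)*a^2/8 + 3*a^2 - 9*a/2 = a*(a/2 + sqrt(2))*(a - 3/2)*(a + 3*sqrt(2)/2)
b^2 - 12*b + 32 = (b - 8)*(b - 4)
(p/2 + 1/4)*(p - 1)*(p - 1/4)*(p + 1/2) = p^4/2 - p^3/8 - 3*p^2/8 - p/32 + 1/32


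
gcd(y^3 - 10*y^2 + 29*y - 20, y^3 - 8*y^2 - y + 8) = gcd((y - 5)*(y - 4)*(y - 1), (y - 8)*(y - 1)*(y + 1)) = y - 1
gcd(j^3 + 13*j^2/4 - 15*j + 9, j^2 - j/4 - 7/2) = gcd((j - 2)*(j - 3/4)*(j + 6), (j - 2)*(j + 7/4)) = j - 2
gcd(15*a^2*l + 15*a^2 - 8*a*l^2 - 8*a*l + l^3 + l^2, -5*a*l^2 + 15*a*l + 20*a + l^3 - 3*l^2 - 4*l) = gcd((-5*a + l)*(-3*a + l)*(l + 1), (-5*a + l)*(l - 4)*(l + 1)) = 5*a*l + 5*a - l^2 - l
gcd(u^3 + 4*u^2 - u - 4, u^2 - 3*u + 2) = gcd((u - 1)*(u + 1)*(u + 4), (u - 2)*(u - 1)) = u - 1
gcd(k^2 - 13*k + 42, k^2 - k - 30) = k - 6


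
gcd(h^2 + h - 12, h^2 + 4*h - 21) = h - 3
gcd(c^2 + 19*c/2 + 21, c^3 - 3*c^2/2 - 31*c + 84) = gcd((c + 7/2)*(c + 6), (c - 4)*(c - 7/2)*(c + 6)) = c + 6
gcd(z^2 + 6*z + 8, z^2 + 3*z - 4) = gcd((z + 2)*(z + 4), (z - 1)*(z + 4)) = z + 4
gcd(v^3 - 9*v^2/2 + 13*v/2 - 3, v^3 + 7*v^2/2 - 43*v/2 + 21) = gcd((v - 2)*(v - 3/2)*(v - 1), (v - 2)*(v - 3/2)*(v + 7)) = v^2 - 7*v/2 + 3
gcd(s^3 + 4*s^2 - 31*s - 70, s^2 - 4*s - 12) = s + 2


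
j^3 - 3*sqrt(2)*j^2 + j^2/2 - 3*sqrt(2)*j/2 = j*(j + 1/2)*(j - 3*sqrt(2))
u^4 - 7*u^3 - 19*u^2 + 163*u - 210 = (u - 7)*(u - 3)*(u - 2)*(u + 5)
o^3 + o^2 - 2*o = o*(o - 1)*(o + 2)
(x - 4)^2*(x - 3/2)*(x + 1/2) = x^4 - 9*x^3 + 93*x^2/4 - 10*x - 12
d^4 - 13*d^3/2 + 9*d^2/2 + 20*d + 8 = (d - 4)^2*(d + 1/2)*(d + 1)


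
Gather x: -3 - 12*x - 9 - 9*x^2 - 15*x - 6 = -9*x^2 - 27*x - 18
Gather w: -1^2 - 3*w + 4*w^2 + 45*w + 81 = 4*w^2 + 42*w + 80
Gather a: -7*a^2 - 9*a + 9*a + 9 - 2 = 7 - 7*a^2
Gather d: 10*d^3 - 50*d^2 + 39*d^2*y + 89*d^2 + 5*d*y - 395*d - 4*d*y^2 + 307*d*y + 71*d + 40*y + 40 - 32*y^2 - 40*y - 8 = 10*d^3 + d^2*(39*y + 39) + d*(-4*y^2 + 312*y - 324) - 32*y^2 + 32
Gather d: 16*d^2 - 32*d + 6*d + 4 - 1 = 16*d^2 - 26*d + 3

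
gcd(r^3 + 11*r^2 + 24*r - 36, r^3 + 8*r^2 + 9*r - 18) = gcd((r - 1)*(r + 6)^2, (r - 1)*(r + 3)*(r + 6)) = r^2 + 5*r - 6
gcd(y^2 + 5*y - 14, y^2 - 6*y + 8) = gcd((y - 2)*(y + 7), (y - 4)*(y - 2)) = y - 2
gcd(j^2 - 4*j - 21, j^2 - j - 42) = j - 7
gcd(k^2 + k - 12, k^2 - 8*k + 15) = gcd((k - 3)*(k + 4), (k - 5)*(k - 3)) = k - 3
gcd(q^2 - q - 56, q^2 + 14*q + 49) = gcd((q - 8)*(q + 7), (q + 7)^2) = q + 7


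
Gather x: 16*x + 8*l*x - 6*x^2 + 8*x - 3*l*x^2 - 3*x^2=x^2*(-3*l - 9) + x*(8*l + 24)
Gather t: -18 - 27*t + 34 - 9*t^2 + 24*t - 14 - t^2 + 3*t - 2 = -10*t^2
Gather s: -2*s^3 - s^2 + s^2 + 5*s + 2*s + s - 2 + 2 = -2*s^3 + 8*s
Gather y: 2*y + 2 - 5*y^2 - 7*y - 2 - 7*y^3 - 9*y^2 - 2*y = -7*y^3 - 14*y^2 - 7*y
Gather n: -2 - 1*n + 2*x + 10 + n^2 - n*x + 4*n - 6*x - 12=n^2 + n*(3 - x) - 4*x - 4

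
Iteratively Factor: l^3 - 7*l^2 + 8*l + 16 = (l + 1)*(l^2 - 8*l + 16) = (l - 4)*(l + 1)*(l - 4)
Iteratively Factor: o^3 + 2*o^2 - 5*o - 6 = (o + 1)*(o^2 + o - 6) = (o - 2)*(o + 1)*(o + 3)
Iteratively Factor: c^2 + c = (c)*(c + 1)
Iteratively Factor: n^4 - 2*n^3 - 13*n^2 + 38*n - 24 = (n + 4)*(n^3 - 6*n^2 + 11*n - 6) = (n - 2)*(n + 4)*(n^2 - 4*n + 3) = (n - 3)*(n - 2)*(n + 4)*(n - 1)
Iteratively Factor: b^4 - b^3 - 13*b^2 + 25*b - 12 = (b - 1)*(b^3 - 13*b + 12) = (b - 3)*(b - 1)*(b^2 + 3*b - 4) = (b - 3)*(b - 1)^2*(b + 4)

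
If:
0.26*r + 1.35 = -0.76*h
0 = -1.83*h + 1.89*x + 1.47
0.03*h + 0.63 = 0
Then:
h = -21.00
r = 56.19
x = -21.11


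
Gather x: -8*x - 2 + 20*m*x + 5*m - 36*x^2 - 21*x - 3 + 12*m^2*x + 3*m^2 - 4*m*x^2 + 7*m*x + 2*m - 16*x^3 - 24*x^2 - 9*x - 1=3*m^2 + 7*m - 16*x^3 + x^2*(-4*m - 60) + x*(12*m^2 + 27*m - 38) - 6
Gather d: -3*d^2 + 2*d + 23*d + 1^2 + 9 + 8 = -3*d^2 + 25*d + 18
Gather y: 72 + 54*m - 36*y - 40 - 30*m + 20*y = 24*m - 16*y + 32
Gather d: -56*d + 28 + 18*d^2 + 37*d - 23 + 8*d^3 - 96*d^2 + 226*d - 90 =8*d^3 - 78*d^2 + 207*d - 85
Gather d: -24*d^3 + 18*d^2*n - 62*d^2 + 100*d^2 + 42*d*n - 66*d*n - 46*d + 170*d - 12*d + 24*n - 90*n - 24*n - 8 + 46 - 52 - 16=-24*d^3 + d^2*(18*n + 38) + d*(112 - 24*n) - 90*n - 30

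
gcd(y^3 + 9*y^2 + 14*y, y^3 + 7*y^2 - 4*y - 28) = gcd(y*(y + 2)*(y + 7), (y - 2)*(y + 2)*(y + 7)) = y^2 + 9*y + 14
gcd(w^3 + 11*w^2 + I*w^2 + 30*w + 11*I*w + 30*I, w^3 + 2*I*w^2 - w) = w + I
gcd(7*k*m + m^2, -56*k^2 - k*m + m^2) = 7*k + m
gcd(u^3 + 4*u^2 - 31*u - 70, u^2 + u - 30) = u - 5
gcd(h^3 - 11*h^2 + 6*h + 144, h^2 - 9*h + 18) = h - 6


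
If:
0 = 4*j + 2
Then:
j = -1/2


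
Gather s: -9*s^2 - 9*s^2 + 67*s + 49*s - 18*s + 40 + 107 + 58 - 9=-18*s^2 + 98*s + 196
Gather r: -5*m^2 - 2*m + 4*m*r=-5*m^2 + 4*m*r - 2*m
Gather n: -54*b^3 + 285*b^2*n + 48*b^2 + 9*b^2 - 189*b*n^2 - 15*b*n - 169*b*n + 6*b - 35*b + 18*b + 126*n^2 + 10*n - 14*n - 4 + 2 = -54*b^3 + 57*b^2 - 11*b + n^2*(126 - 189*b) + n*(285*b^2 - 184*b - 4) - 2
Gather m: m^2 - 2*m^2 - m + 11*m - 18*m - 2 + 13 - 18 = -m^2 - 8*m - 7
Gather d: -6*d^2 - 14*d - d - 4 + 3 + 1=-6*d^2 - 15*d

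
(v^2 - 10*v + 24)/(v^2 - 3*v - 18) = (v - 4)/(v + 3)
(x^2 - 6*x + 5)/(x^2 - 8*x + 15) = (x - 1)/(x - 3)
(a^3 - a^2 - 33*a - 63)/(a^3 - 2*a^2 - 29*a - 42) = (a + 3)/(a + 2)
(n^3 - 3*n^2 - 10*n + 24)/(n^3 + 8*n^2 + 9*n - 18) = (n^2 - 6*n + 8)/(n^2 + 5*n - 6)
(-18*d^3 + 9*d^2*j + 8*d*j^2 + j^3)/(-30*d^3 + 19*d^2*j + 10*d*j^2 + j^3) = (3*d + j)/(5*d + j)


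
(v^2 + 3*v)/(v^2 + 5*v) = (v + 3)/(v + 5)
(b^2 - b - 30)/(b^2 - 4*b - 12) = (b + 5)/(b + 2)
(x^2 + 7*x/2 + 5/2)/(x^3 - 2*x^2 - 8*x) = (2*x^2 + 7*x + 5)/(2*x*(x^2 - 2*x - 8))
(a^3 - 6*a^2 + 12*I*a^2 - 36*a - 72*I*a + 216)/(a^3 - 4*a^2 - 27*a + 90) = (a^2 + 12*I*a - 36)/(a^2 + 2*a - 15)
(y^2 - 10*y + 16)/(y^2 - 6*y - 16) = (y - 2)/(y + 2)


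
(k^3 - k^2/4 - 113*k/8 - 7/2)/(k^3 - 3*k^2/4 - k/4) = (k^2 - k/2 - 14)/(k*(k - 1))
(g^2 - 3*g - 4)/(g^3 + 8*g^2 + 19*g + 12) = (g - 4)/(g^2 + 7*g + 12)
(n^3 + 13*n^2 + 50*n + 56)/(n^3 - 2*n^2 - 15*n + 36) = (n^2 + 9*n + 14)/(n^2 - 6*n + 9)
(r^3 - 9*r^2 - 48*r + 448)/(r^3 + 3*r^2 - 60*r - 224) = (r - 8)/(r + 4)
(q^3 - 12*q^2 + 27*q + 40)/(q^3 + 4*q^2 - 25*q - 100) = (q^2 - 7*q - 8)/(q^2 + 9*q + 20)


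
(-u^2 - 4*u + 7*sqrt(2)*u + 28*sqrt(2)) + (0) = -u^2 - 4*u + 7*sqrt(2)*u + 28*sqrt(2)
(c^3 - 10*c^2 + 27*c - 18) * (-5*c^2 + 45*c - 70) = -5*c^5 + 95*c^4 - 655*c^3 + 2005*c^2 - 2700*c + 1260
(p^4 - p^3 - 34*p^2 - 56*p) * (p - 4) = p^5 - 5*p^4 - 30*p^3 + 80*p^2 + 224*p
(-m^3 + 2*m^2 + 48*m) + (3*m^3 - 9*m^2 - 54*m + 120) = 2*m^3 - 7*m^2 - 6*m + 120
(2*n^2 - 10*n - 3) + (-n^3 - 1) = -n^3 + 2*n^2 - 10*n - 4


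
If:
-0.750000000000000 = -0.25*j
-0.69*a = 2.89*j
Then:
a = -12.57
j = 3.00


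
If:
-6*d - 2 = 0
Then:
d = -1/3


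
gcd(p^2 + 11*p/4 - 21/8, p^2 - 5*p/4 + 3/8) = p - 3/4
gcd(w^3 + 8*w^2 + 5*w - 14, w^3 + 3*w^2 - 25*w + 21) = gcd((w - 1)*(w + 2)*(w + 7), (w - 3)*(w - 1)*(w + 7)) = w^2 + 6*w - 7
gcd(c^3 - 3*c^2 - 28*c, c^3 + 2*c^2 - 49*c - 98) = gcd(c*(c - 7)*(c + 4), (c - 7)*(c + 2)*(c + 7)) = c - 7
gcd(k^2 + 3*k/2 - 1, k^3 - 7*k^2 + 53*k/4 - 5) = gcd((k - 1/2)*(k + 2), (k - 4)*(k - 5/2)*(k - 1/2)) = k - 1/2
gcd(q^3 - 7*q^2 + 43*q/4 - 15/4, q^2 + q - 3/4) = q - 1/2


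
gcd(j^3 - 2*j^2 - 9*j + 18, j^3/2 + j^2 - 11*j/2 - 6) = j - 3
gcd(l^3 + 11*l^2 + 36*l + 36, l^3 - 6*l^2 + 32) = l + 2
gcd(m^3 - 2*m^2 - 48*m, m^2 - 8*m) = m^2 - 8*m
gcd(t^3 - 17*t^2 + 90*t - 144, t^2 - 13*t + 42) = t - 6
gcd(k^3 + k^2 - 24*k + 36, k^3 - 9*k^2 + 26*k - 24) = k^2 - 5*k + 6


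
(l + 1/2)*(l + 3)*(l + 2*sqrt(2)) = l^3 + 2*sqrt(2)*l^2 + 7*l^2/2 + 3*l/2 + 7*sqrt(2)*l + 3*sqrt(2)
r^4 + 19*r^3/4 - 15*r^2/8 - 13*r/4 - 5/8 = (r - 1)*(r + 1/4)*(r + 1/2)*(r + 5)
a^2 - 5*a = a*(a - 5)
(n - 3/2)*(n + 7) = n^2 + 11*n/2 - 21/2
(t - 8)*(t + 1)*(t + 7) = t^3 - 57*t - 56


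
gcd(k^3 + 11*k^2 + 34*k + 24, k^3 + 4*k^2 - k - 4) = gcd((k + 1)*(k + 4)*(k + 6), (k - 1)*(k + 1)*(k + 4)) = k^2 + 5*k + 4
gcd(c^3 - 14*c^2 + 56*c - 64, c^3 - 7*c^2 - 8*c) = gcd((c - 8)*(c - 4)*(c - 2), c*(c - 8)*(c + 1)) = c - 8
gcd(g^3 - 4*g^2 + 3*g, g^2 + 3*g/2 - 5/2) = g - 1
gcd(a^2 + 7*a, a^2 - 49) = a + 7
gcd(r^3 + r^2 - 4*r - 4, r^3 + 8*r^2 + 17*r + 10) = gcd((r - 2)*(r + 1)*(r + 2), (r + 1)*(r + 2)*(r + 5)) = r^2 + 3*r + 2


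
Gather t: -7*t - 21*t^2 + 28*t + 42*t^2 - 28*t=21*t^2 - 7*t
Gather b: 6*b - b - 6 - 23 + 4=5*b - 25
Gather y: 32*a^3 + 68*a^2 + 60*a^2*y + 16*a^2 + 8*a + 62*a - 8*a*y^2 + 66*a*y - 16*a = 32*a^3 + 84*a^2 - 8*a*y^2 + 54*a + y*(60*a^2 + 66*a)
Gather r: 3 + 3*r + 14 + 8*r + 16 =11*r + 33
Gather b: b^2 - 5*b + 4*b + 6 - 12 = b^2 - b - 6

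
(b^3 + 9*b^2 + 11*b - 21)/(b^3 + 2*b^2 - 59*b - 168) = (b - 1)/(b - 8)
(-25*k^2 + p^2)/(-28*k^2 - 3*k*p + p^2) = (25*k^2 - p^2)/(28*k^2 + 3*k*p - p^2)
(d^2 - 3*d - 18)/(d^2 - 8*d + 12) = (d + 3)/(d - 2)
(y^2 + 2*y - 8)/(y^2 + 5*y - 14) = (y + 4)/(y + 7)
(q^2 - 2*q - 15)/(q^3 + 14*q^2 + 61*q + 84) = (q - 5)/(q^2 + 11*q + 28)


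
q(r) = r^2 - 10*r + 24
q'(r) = 2*r - 10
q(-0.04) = 24.40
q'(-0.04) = -10.08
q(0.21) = 21.94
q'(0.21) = -9.58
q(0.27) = 21.37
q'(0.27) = -9.46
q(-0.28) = 26.88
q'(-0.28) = -10.56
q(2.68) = 4.38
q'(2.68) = -4.64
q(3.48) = 1.31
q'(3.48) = -3.04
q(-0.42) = 28.38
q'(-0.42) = -10.84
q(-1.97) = 47.58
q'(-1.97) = -13.94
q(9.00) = 15.00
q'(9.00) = 8.00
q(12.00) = 48.00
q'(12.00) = 14.00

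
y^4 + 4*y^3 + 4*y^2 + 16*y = y*(y + 4)*(y - 2*I)*(y + 2*I)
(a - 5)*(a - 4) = a^2 - 9*a + 20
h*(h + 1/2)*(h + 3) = h^3 + 7*h^2/2 + 3*h/2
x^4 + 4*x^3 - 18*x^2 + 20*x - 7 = (x - 1)^3*(x + 7)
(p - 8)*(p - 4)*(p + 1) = p^3 - 11*p^2 + 20*p + 32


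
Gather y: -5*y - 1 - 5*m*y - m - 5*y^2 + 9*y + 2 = -m - 5*y^2 + y*(4 - 5*m) + 1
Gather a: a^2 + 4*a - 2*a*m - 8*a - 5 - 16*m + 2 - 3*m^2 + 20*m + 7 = a^2 + a*(-2*m - 4) - 3*m^2 + 4*m + 4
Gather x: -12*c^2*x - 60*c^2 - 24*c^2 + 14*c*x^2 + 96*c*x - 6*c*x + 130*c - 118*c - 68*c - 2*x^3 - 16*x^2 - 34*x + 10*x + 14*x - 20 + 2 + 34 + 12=-84*c^2 - 56*c - 2*x^3 + x^2*(14*c - 16) + x*(-12*c^2 + 90*c - 10) + 28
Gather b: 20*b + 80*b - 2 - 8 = 100*b - 10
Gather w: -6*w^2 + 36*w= -6*w^2 + 36*w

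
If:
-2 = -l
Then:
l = 2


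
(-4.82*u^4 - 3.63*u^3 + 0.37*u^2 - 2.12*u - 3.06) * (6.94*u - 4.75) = -33.4508*u^5 - 2.2972*u^4 + 19.8103*u^3 - 16.4703*u^2 - 11.1664*u + 14.535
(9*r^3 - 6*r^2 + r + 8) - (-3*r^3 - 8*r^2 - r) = 12*r^3 + 2*r^2 + 2*r + 8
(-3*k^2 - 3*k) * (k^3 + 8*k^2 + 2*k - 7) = -3*k^5 - 27*k^4 - 30*k^3 + 15*k^2 + 21*k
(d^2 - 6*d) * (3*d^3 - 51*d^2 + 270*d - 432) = 3*d^5 - 69*d^4 + 576*d^3 - 2052*d^2 + 2592*d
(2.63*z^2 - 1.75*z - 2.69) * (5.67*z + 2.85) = 14.9121*z^3 - 2.427*z^2 - 20.2398*z - 7.6665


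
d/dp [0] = 0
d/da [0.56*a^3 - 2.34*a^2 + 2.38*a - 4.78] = 1.68*a^2 - 4.68*a + 2.38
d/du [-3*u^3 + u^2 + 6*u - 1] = -9*u^2 + 2*u + 6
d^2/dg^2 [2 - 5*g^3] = -30*g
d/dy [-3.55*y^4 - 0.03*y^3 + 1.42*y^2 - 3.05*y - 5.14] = -14.2*y^3 - 0.09*y^2 + 2.84*y - 3.05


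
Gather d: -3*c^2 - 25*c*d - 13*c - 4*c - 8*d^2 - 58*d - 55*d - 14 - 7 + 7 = -3*c^2 - 17*c - 8*d^2 + d*(-25*c - 113) - 14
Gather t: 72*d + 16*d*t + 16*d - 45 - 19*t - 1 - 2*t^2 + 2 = 88*d - 2*t^2 + t*(16*d - 19) - 44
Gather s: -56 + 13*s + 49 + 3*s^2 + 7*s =3*s^2 + 20*s - 7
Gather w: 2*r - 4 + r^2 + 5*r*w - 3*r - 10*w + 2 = r^2 - r + w*(5*r - 10) - 2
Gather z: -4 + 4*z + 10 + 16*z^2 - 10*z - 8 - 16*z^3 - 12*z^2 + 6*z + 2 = -16*z^3 + 4*z^2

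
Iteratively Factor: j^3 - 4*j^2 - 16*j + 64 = (j + 4)*(j^2 - 8*j + 16) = (j - 4)*(j + 4)*(j - 4)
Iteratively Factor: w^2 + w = (w + 1)*(w)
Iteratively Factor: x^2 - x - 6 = (x - 3)*(x + 2)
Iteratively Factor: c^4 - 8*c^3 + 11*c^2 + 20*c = (c - 4)*(c^3 - 4*c^2 - 5*c) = (c - 5)*(c - 4)*(c^2 + c) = (c - 5)*(c - 4)*(c + 1)*(c)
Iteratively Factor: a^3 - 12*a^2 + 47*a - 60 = (a - 3)*(a^2 - 9*a + 20) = (a - 4)*(a - 3)*(a - 5)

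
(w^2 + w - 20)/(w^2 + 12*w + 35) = (w - 4)/(w + 7)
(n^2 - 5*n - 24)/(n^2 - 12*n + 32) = (n + 3)/(n - 4)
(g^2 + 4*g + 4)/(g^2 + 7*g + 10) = (g + 2)/(g + 5)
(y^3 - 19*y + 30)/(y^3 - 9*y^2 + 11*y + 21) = (y^2 + 3*y - 10)/(y^2 - 6*y - 7)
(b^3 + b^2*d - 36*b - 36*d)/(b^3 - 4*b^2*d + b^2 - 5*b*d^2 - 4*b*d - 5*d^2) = (b^2 - 36)/(b^2 - 5*b*d + b - 5*d)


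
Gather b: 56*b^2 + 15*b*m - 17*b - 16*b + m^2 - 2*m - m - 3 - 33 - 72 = 56*b^2 + b*(15*m - 33) + m^2 - 3*m - 108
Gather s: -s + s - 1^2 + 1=0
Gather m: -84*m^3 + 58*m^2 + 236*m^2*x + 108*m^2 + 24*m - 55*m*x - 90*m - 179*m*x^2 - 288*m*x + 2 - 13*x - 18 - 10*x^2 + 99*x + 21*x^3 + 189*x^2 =-84*m^3 + m^2*(236*x + 166) + m*(-179*x^2 - 343*x - 66) + 21*x^3 + 179*x^2 + 86*x - 16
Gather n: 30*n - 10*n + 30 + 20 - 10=20*n + 40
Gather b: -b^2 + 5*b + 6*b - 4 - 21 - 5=-b^2 + 11*b - 30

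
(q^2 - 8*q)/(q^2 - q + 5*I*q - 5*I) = q*(q - 8)/(q^2 - q + 5*I*q - 5*I)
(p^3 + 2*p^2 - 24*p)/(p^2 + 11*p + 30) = p*(p - 4)/(p + 5)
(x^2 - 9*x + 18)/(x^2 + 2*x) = (x^2 - 9*x + 18)/(x*(x + 2))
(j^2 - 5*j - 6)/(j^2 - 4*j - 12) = (j + 1)/(j + 2)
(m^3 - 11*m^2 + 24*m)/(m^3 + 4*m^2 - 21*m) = (m - 8)/(m + 7)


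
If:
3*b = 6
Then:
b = 2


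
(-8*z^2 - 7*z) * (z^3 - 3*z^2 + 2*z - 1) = -8*z^5 + 17*z^4 + 5*z^3 - 6*z^2 + 7*z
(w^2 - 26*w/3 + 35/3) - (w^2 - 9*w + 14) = w/3 - 7/3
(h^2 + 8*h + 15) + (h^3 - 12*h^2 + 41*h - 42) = h^3 - 11*h^2 + 49*h - 27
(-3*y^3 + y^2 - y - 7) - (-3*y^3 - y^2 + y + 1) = 2*y^2 - 2*y - 8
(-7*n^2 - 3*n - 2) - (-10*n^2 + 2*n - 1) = 3*n^2 - 5*n - 1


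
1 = 1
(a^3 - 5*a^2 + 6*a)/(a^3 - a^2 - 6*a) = (a - 2)/(a + 2)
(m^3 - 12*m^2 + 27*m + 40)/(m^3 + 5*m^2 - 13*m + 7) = (m^3 - 12*m^2 + 27*m + 40)/(m^3 + 5*m^2 - 13*m + 7)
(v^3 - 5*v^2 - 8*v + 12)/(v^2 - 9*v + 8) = (v^2 - 4*v - 12)/(v - 8)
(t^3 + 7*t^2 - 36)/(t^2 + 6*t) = t + 1 - 6/t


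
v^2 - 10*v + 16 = (v - 8)*(v - 2)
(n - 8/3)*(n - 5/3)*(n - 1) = n^3 - 16*n^2/3 + 79*n/9 - 40/9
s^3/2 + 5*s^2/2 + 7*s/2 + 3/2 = (s/2 + 1/2)*(s + 1)*(s + 3)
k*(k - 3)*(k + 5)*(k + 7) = k^4 + 9*k^3 - k^2 - 105*k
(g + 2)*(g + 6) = g^2 + 8*g + 12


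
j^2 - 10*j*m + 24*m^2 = (j - 6*m)*(j - 4*m)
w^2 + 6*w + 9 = (w + 3)^2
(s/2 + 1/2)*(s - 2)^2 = s^3/2 - 3*s^2/2 + 2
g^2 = g^2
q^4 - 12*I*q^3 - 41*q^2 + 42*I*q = q*(q - 7*I)*(q - 3*I)*(q - 2*I)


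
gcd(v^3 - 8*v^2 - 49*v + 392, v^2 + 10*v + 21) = v + 7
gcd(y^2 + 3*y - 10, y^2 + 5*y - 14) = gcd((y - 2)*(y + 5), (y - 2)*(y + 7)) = y - 2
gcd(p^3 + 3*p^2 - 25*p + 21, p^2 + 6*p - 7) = p^2 + 6*p - 7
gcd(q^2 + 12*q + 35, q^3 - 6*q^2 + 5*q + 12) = 1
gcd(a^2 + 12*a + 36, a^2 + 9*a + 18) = a + 6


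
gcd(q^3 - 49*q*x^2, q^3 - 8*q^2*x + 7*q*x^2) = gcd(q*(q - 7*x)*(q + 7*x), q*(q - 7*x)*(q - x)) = -q^2 + 7*q*x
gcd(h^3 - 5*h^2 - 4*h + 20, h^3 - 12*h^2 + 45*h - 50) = h^2 - 7*h + 10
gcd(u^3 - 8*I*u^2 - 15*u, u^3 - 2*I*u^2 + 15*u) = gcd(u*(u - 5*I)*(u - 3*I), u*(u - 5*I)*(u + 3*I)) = u^2 - 5*I*u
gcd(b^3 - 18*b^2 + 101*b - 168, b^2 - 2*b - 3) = b - 3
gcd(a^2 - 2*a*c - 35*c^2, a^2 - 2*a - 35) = 1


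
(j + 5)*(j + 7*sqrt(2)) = j^2 + 5*j + 7*sqrt(2)*j + 35*sqrt(2)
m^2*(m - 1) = m^3 - m^2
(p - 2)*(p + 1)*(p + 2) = p^3 + p^2 - 4*p - 4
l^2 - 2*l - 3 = (l - 3)*(l + 1)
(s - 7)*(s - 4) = s^2 - 11*s + 28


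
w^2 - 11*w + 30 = (w - 6)*(w - 5)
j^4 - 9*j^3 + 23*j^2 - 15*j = j*(j - 5)*(j - 3)*(j - 1)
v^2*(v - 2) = v^3 - 2*v^2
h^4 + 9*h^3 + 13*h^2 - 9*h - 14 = (h - 1)*(h + 1)*(h + 2)*(h + 7)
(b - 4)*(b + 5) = b^2 + b - 20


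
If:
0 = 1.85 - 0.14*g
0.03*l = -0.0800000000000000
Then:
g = 13.21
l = -2.67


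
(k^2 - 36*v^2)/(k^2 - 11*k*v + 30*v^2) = (-k - 6*v)/(-k + 5*v)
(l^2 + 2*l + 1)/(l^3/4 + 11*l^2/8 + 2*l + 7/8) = 8/(2*l + 7)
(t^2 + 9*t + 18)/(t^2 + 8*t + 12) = (t + 3)/(t + 2)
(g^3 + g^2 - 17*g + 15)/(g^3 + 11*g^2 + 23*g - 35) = (g - 3)/(g + 7)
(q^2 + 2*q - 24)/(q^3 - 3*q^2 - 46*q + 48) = (q - 4)/(q^2 - 9*q + 8)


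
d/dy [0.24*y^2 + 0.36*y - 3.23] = 0.48*y + 0.36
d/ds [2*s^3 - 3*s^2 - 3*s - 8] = 6*s^2 - 6*s - 3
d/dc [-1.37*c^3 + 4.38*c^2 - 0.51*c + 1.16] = -4.11*c^2 + 8.76*c - 0.51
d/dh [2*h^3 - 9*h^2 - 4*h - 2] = 6*h^2 - 18*h - 4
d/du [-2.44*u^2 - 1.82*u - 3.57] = -4.88*u - 1.82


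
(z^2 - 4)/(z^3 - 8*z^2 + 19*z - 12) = (z^2 - 4)/(z^3 - 8*z^2 + 19*z - 12)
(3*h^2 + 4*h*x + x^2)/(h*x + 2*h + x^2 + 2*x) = (3*h + x)/(x + 2)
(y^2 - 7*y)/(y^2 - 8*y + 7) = y/(y - 1)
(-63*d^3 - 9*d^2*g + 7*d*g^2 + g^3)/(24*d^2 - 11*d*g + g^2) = (-21*d^2 - 10*d*g - g^2)/(8*d - g)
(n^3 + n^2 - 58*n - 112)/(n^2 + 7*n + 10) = (n^2 - n - 56)/(n + 5)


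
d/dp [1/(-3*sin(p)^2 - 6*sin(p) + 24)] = 2*(sin(p) + 1)*cos(p)/(3*(sin(p)^2 + 2*sin(p) - 8)^2)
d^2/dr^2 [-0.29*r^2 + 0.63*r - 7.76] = -0.580000000000000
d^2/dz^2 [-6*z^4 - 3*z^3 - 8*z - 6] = 18*z*(-4*z - 1)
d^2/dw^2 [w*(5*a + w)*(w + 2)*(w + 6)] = 30*a*w + 80*a + 12*w^2 + 48*w + 24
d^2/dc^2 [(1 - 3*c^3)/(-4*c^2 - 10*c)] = (75*c^3 - 12*c^2 - 30*c - 25)/(c^3*(8*c^3 + 60*c^2 + 150*c + 125))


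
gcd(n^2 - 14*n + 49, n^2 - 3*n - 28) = n - 7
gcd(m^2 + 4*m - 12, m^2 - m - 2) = m - 2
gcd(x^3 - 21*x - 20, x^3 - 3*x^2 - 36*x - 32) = x^2 + 5*x + 4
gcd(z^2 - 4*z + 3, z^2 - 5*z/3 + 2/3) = z - 1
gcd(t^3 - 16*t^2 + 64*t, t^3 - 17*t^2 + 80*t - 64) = t^2 - 16*t + 64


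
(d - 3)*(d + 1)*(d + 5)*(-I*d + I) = -I*d^4 - 2*I*d^3 + 16*I*d^2 + 2*I*d - 15*I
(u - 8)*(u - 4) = u^2 - 12*u + 32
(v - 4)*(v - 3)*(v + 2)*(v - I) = v^4 - 5*v^3 - I*v^3 - 2*v^2 + 5*I*v^2 + 24*v + 2*I*v - 24*I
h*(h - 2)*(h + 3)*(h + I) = h^4 + h^3 + I*h^3 - 6*h^2 + I*h^2 - 6*I*h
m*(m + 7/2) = m^2 + 7*m/2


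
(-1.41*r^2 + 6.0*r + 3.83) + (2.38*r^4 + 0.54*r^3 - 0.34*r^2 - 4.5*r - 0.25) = 2.38*r^4 + 0.54*r^3 - 1.75*r^2 + 1.5*r + 3.58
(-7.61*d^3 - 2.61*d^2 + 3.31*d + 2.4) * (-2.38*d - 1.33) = 18.1118*d^4 + 16.3331*d^3 - 4.4065*d^2 - 10.1143*d - 3.192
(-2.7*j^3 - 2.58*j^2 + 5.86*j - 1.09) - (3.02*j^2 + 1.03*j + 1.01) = -2.7*j^3 - 5.6*j^2 + 4.83*j - 2.1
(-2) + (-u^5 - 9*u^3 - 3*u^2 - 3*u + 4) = -u^5 - 9*u^3 - 3*u^2 - 3*u + 2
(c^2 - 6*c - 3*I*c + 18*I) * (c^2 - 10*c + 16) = c^4 - 16*c^3 - 3*I*c^3 + 76*c^2 + 48*I*c^2 - 96*c - 228*I*c + 288*I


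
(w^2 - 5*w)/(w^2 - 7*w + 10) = w/(w - 2)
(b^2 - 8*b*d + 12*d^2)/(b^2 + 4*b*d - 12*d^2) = (b - 6*d)/(b + 6*d)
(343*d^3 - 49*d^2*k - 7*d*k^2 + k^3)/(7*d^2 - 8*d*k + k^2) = (49*d^2 - k^2)/(d - k)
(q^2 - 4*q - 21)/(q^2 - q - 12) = (q - 7)/(q - 4)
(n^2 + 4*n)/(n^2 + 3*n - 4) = n/(n - 1)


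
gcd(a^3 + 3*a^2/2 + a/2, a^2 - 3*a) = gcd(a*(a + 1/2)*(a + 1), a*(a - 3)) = a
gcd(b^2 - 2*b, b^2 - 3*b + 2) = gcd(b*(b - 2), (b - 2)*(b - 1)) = b - 2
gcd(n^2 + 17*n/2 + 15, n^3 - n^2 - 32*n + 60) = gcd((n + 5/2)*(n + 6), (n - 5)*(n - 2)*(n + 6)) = n + 6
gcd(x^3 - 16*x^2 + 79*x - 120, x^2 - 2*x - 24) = 1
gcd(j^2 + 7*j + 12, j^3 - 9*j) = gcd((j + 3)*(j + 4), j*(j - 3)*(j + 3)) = j + 3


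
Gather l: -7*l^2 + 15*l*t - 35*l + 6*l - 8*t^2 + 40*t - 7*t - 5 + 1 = -7*l^2 + l*(15*t - 29) - 8*t^2 + 33*t - 4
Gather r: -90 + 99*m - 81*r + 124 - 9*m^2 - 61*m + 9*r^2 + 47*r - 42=-9*m^2 + 38*m + 9*r^2 - 34*r - 8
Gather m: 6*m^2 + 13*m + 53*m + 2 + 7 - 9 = 6*m^2 + 66*m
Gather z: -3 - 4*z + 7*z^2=7*z^2 - 4*z - 3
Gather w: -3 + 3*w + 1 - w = 2*w - 2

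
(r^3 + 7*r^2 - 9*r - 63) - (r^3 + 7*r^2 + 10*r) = -19*r - 63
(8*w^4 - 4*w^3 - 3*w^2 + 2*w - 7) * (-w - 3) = -8*w^5 - 20*w^4 + 15*w^3 + 7*w^2 + w + 21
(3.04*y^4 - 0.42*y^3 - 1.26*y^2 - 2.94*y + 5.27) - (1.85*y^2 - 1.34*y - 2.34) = 3.04*y^4 - 0.42*y^3 - 3.11*y^2 - 1.6*y + 7.61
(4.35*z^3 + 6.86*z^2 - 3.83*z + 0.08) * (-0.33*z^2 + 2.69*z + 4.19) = -1.4355*z^5 + 9.4377*z^4 + 37.9438*z^3 + 18.4143*z^2 - 15.8325*z + 0.3352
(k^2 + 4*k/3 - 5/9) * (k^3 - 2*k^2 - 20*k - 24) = k^5 - 2*k^4/3 - 209*k^3/9 - 446*k^2/9 - 188*k/9 + 40/3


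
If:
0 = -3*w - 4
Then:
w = -4/3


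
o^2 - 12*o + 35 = (o - 7)*(o - 5)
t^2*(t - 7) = t^3 - 7*t^2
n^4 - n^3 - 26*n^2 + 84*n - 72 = (n - 3)*(n - 2)^2*(n + 6)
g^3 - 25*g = g*(g - 5)*(g + 5)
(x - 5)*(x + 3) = x^2 - 2*x - 15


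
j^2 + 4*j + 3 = (j + 1)*(j + 3)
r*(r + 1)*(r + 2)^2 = r^4 + 5*r^3 + 8*r^2 + 4*r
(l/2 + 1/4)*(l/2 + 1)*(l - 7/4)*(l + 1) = l^4/4 + 7*l^3/16 - 21*l^2/32 - 41*l/32 - 7/16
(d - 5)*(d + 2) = d^2 - 3*d - 10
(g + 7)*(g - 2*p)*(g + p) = g^3 - g^2*p + 7*g^2 - 2*g*p^2 - 7*g*p - 14*p^2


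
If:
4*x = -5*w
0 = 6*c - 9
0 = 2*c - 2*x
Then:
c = 3/2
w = -6/5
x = 3/2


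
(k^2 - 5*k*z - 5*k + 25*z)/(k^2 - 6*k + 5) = (k - 5*z)/(k - 1)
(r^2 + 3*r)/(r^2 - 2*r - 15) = r/(r - 5)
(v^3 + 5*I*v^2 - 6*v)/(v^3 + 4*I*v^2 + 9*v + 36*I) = v*(v + 2*I)/(v^2 + I*v + 12)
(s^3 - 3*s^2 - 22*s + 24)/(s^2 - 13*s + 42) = (s^2 + 3*s - 4)/(s - 7)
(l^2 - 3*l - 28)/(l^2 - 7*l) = (l + 4)/l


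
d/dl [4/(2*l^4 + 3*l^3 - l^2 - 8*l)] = 4*(-8*l^3 - 9*l^2 + 2*l + 8)/(l^2*(2*l^3 + 3*l^2 - l - 8)^2)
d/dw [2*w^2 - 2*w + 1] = 4*w - 2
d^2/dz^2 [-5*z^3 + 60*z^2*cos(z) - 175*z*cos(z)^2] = -60*z^2*cos(z) - 240*z*sin(z) + 350*z*cos(2*z) - 30*z + 350*sin(2*z) + 120*cos(z)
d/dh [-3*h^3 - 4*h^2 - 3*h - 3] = -9*h^2 - 8*h - 3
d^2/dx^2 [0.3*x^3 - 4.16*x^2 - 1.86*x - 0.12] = 1.8*x - 8.32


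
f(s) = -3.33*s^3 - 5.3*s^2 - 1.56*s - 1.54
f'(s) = -9.99*s^2 - 10.6*s - 1.56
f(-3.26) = 62.59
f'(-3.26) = -73.17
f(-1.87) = 4.62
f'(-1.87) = -16.67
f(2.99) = -142.60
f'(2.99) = -122.57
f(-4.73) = 239.66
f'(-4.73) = -174.93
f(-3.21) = 59.00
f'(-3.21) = -70.47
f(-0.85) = -2.00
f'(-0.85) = 0.23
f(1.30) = -19.84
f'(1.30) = -32.22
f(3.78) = -263.02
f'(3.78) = -184.37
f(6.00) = -920.98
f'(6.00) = -424.80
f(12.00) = -6537.70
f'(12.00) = -1567.32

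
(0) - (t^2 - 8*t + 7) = -t^2 + 8*t - 7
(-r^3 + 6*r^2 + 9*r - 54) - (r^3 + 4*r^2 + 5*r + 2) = -2*r^3 + 2*r^2 + 4*r - 56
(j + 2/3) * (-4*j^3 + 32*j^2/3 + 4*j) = -4*j^4 + 8*j^3 + 100*j^2/9 + 8*j/3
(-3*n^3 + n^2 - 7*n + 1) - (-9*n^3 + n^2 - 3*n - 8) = 6*n^3 - 4*n + 9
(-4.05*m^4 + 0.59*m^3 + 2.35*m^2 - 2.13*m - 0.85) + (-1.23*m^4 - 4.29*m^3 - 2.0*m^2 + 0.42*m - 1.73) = -5.28*m^4 - 3.7*m^3 + 0.35*m^2 - 1.71*m - 2.58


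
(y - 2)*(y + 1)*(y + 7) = y^3 + 6*y^2 - 9*y - 14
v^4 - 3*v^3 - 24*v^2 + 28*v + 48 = (v - 6)*(v - 2)*(v + 1)*(v + 4)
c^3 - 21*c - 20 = (c - 5)*(c + 1)*(c + 4)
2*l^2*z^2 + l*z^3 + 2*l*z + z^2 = z*(2*l + z)*(l*z + 1)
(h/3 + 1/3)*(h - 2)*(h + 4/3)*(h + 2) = h^4/3 + 7*h^3/9 - 8*h^2/9 - 28*h/9 - 16/9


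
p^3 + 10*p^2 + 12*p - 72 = (p - 2)*(p + 6)^2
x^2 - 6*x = x*(x - 6)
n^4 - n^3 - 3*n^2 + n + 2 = (n - 2)*(n - 1)*(n + 1)^2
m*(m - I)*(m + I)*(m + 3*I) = m^4 + 3*I*m^3 + m^2 + 3*I*m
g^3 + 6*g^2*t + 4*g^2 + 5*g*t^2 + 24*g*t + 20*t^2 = (g + 4)*(g + t)*(g + 5*t)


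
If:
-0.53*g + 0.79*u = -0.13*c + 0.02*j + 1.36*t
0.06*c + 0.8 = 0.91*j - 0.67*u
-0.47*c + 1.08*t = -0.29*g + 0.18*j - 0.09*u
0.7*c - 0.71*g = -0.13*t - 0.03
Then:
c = 1.11576026850685*u - 0.35257365950145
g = 1.14224704229397*u - 0.292927879920636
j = 0.809830347374078*u + 0.855874264208696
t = 0.230486246722502*u + 0.0678674377489518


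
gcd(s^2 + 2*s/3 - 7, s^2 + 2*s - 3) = s + 3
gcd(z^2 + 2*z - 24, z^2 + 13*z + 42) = z + 6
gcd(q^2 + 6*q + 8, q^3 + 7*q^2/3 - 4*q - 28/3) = q + 2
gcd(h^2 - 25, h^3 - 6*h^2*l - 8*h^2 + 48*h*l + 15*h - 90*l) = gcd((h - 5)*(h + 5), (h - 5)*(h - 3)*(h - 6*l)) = h - 5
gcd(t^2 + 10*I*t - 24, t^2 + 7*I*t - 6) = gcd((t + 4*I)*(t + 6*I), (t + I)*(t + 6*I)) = t + 6*I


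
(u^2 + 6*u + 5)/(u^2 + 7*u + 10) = (u + 1)/(u + 2)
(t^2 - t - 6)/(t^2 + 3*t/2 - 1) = 2*(t - 3)/(2*t - 1)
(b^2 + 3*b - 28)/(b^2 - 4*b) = (b + 7)/b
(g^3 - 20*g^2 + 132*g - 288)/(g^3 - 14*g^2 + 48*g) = (g - 6)/g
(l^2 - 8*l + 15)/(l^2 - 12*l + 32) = (l^2 - 8*l + 15)/(l^2 - 12*l + 32)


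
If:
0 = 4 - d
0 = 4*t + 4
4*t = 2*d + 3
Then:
No Solution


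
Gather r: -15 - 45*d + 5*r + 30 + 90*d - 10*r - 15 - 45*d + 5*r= 0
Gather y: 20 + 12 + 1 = 33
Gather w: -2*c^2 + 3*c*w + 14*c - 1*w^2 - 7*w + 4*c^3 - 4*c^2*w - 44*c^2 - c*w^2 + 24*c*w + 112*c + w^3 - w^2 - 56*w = 4*c^3 - 46*c^2 + 126*c + w^3 + w^2*(-c - 2) + w*(-4*c^2 + 27*c - 63)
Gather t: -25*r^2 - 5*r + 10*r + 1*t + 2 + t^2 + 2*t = -25*r^2 + 5*r + t^2 + 3*t + 2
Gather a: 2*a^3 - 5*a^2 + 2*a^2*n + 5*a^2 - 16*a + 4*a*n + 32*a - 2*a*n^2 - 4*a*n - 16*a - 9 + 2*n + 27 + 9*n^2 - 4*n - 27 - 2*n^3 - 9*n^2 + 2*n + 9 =2*a^3 + 2*a^2*n - 2*a*n^2 - 2*n^3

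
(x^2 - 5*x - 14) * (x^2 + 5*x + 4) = x^4 - 35*x^2 - 90*x - 56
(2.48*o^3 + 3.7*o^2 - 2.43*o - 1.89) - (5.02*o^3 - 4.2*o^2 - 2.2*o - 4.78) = -2.54*o^3 + 7.9*o^2 - 0.23*o + 2.89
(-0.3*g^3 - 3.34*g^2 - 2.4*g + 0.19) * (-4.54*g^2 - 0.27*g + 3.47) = 1.362*g^5 + 15.2446*g^4 + 10.7568*g^3 - 11.8044*g^2 - 8.3793*g + 0.6593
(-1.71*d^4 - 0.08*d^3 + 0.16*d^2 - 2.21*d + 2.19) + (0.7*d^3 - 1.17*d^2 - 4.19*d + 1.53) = -1.71*d^4 + 0.62*d^3 - 1.01*d^2 - 6.4*d + 3.72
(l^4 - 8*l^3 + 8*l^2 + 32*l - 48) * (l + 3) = l^5 - 5*l^4 - 16*l^3 + 56*l^2 + 48*l - 144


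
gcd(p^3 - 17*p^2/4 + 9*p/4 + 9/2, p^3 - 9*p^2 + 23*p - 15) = p - 3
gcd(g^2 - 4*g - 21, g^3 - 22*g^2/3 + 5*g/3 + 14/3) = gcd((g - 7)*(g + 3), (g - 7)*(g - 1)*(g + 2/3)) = g - 7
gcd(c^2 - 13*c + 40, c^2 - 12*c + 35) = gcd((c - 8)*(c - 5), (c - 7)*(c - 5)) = c - 5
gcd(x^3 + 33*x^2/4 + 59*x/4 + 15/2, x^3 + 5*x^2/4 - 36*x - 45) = x^2 + 29*x/4 + 15/2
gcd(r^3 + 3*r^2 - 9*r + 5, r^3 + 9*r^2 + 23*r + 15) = r + 5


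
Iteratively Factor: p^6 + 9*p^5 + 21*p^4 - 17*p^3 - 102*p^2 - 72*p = (p + 4)*(p^5 + 5*p^4 + p^3 - 21*p^2 - 18*p) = (p + 1)*(p + 4)*(p^4 + 4*p^3 - 3*p^2 - 18*p) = (p + 1)*(p + 3)*(p + 4)*(p^3 + p^2 - 6*p) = (p + 1)*(p + 3)^2*(p + 4)*(p^2 - 2*p) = p*(p + 1)*(p + 3)^2*(p + 4)*(p - 2)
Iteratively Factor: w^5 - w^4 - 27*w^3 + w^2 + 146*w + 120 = (w - 5)*(w^4 + 4*w^3 - 7*w^2 - 34*w - 24) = (w - 5)*(w - 3)*(w^3 + 7*w^2 + 14*w + 8) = (w - 5)*(w - 3)*(w + 4)*(w^2 + 3*w + 2) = (w - 5)*(w - 3)*(w + 1)*(w + 4)*(w + 2)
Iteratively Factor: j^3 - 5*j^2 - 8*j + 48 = (j - 4)*(j^2 - j - 12) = (j - 4)*(j + 3)*(j - 4)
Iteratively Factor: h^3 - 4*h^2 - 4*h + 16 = (h - 2)*(h^2 - 2*h - 8) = (h - 4)*(h - 2)*(h + 2)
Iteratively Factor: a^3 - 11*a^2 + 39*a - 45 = (a - 5)*(a^2 - 6*a + 9) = (a - 5)*(a - 3)*(a - 3)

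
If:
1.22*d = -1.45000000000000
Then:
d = -1.19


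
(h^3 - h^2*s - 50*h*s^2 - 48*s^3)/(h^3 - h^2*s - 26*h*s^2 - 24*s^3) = (-h^2 + 2*h*s + 48*s^2)/(-h^2 + 2*h*s + 24*s^2)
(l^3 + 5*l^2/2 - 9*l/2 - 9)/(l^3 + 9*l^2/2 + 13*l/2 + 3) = (l^2 + l - 6)/(l^2 + 3*l + 2)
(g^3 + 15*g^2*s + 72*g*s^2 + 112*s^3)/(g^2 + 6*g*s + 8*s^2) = (g^2 + 11*g*s + 28*s^2)/(g + 2*s)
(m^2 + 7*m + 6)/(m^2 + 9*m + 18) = (m + 1)/(m + 3)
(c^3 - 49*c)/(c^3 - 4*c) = (c^2 - 49)/(c^2 - 4)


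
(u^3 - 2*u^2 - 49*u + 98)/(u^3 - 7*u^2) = 1 + 5/u - 14/u^2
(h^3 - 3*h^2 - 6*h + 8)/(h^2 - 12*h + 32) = (h^2 + h - 2)/(h - 8)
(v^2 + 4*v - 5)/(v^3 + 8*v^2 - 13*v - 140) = (v - 1)/(v^2 + 3*v - 28)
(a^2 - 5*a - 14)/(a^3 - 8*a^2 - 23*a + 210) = (a + 2)/(a^2 - a - 30)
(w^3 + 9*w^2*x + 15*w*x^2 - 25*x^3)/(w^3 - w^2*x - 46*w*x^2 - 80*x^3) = (-w^2 - 4*w*x + 5*x^2)/(-w^2 + 6*w*x + 16*x^2)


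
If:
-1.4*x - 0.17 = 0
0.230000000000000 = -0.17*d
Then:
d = -1.35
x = -0.12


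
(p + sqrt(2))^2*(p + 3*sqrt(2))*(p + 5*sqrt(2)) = p^4 + 10*sqrt(2)*p^3 + 64*p^2 + 76*sqrt(2)*p + 60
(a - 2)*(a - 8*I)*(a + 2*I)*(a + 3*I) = a^4 - 2*a^3 - 3*I*a^3 + 34*a^2 + 6*I*a^2 - 68*a + 48*I*a - 96*I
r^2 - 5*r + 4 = (r - 4)*(r - 1)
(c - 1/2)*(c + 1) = c^2 + c/2 - 1/2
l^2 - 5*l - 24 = (l - 8)*(l + 3)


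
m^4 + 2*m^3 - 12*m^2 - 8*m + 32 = (m - 2)^2*(m + 2)*(m + 4)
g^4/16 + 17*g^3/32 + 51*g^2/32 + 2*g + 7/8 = (g/4 + 1/4)*(g/4 + 1/2)*(g + 2)*(g + 7/2)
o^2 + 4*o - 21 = (o - 3)*(o + 7)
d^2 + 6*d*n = d*(d + 6*n)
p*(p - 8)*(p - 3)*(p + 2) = p^4 - 9*p^3 + 2*p^2 + 48*p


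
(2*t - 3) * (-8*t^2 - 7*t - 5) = -16*t^3 + 10*t^2 + 11*t + 15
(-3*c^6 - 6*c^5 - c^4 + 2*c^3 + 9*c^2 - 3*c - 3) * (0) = 0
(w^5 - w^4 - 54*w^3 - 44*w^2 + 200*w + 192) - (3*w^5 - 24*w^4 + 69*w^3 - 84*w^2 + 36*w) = -2*w^5 + 23*w^4 - 123*w^3 + 40*w^2 + 164*w + 192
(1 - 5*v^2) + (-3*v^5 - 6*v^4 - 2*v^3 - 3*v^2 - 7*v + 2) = -3*v^5 - 6*v^4 - 2*v^3 - 8*v^2 - 7*v + 3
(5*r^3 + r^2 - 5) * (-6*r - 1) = -30*r^4 - 11*r^3 - r^2 + 30*r + 5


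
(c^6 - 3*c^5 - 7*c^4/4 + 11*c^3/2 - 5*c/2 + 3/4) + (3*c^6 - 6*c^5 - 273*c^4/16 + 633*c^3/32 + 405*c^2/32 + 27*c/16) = 4*c^6 - 9*c^5 - 301*c^4/16 + 809*c^3/32 + 405*c^2/32 - 13*c/16 + 3/4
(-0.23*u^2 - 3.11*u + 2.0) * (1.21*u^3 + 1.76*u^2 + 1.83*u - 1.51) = -0.2783*u^5 - 4.1679*u^4 - 3.4745*u^3 - 1.824*u^2 + 8.3561*u - 3.02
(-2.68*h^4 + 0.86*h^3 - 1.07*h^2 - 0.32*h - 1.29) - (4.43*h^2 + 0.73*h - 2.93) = -2.68*h^4 + 0.86*h^3 - 5.5*h^2 - 1.05*h + 1.64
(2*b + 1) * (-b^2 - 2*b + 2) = -2*b^3 - 5*b^2 + 2*b + 2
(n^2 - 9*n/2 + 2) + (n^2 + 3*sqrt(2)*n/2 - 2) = 2*n^2 - 9*n/2 + 3*sqrt(2)*n/2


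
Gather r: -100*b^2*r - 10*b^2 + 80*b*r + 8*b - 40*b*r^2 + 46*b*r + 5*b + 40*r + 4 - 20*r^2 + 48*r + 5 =-10*b^2 + 13*b + r^2*(-40*b - 20) + r*(-100*b^2 + 126*b + 88) + 9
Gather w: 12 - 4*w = 12 - 4*w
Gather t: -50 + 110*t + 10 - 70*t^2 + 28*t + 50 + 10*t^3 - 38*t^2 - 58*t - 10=10*t^3 - 108*t^2 + 80*t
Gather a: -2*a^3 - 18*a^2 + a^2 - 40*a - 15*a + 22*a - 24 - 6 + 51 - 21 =-2*a^3 - 17*a^2 - 33*a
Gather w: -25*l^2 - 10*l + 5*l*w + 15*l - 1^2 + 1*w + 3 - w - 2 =-25*l^2 + 5*l*w + 5*l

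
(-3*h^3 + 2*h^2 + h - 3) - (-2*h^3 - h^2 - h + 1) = -h^3 + 3*h^2 + 2*h - 4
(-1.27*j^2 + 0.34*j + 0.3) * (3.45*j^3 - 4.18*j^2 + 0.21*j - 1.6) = -4.3815*j^5 + 6.4816*j^4 - 0.6529*j^3 + 0.8494*j^2 - 0.481*j - 0.48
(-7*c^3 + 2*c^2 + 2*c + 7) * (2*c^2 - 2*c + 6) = -14*c^5 + 18*c^4 - 42*c^3 + 22*c^2 - 2*c + 42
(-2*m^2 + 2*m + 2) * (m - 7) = -2*m^3 + 16*m^2 - 12*m - 14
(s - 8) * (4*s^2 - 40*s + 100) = 4*s^3 - 72*s^2 + 420*s - 800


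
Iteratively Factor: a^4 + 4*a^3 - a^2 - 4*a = (a + 1)*(a^3 + 3*a^2 - 4*a) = a*(a + 1)*(a^2 + 3*a - 4) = a*(a - 1)*(a + 1)*(a + 4)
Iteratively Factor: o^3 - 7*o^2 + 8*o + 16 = (o - 4)*(o^2 - 3*o - 4) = (o - 4)*(o + 1)*(o - 4)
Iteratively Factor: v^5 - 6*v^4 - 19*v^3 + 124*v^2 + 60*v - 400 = (v + 2)*(v^4 - 8*v^3 - 3*v^2 + 130*v - 200) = (v - 5)*(v + 2)*(v^3 - 3*v^2 - 18*v + 40) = (v - 5)*(v + 2)*(v + 4)*(v^2 - 7*v + 10) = (v - 5)*(v - 2)*(v + 2)*(v + 4)*(v - 5)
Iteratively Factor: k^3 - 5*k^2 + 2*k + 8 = (k - 2)*(k^2 - 3*k - 4) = (k - 4)*(k - 2)*(k + 1)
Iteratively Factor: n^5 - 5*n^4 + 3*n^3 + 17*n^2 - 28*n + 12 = (n - 1)*(n^4 - 4*n^3 - n^2 + 16*n - 12) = (n - 1)^2*(n^3 - 3*n^2 - 4*n + 12) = (n - 2)*(n - 1)^2*(n^2 - n - 6) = (n - 2)*(n - 1)^2*(n + 2)*(n - 3)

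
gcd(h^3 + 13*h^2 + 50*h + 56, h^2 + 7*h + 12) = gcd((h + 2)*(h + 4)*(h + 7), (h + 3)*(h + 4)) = h + 4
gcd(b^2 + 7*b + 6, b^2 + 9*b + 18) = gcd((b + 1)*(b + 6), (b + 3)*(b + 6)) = b + 6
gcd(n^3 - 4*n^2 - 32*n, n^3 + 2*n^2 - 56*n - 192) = n^2 - 4*n - 32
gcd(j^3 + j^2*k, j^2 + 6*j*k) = j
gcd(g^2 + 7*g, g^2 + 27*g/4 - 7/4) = g + 7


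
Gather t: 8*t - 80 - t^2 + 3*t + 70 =-t^2 + 11*t - 10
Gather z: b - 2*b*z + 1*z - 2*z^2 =b - 2*z^2 + z*(1 - 2*b)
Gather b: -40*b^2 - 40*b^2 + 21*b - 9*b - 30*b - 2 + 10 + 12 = -80*b^2 - 18*b + 20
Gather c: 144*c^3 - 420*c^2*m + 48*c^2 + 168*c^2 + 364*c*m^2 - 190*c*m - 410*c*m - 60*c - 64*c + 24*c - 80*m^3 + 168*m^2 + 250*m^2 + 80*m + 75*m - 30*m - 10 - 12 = 144*c^3 + c^2*(216 - 420*m) + c*(364*m^2 - 600*m - 100) - 80*m^3 + 418*m^2 + 125*m - 22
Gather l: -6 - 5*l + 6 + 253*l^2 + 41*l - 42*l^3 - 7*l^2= -42*l^3 + 246*l^2 + 36*l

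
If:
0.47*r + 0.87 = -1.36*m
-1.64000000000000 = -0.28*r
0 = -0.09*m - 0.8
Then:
No Solution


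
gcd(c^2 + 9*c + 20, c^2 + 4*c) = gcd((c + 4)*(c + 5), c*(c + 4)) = c + 4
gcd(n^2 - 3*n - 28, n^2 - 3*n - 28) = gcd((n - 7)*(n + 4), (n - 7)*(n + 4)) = n^2 - 3*n - 28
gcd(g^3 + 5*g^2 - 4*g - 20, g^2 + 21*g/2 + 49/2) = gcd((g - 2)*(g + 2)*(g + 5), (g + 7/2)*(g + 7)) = 1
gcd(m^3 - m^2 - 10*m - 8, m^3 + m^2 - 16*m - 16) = m^2 - 3*m - 4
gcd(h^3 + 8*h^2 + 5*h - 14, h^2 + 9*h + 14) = h^2 + 9*h + 14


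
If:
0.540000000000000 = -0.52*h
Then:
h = -1.04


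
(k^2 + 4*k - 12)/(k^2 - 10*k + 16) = (k + 6)/(k - 8)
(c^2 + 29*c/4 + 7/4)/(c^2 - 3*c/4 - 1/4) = (c + 7)/(c - 1)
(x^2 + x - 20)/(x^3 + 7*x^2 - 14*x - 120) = 1/(x + 6)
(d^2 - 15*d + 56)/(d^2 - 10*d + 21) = (d - 8)/(d - 3)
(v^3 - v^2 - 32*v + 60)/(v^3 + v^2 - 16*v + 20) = (v^2 + v - 30)/(v^2 + 3*v - 10)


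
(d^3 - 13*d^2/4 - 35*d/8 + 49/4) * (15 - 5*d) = -5*d^4 + 125*d^3/4 - 215*d^2/8 - 1015*d/8 + 735/4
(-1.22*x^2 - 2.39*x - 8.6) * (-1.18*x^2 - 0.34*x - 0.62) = 1.4396*x^4 + 3.235*x^3 + 11.717*x^2 + 4.4058*x + 5.332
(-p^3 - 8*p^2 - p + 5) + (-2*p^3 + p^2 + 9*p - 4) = -3*p^3 - 7*p^2 + 8*p + 1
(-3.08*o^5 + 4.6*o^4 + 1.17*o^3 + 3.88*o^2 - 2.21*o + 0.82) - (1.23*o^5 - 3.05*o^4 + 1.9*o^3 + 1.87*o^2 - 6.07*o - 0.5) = -4.31*o^5 + 7.65*o^4 - 0.73*o^3 + 2.01*o^2 + 3.86*o + 1.32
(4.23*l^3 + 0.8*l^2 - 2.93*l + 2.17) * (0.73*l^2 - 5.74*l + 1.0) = 3.0879*l^5 - 23.6962*l^4 - 2.5009*l^3 + 19.2023*l^2 - 15.3858*l + 2.17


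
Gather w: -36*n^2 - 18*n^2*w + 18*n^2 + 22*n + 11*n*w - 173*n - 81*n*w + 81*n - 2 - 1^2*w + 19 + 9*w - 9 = -18*n^2 - 70*n + w*(-18*n^2 - 70*n + 8) + 8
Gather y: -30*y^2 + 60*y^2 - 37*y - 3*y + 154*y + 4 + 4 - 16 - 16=30*y^2 + 114*y - 24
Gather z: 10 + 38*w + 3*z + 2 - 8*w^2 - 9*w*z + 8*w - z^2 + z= -8*w^2 + 46*w - z^2 + z*(4 - 9*w) + 12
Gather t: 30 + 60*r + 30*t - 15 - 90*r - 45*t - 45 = -30*r - 15*t - 30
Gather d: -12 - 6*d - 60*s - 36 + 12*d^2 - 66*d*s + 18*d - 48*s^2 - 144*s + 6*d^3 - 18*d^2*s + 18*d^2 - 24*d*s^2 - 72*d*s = 6*d^3 + d^2*(30 - 18*s) + d*(-24*s^2 - 138*s + 12) - 48*s^2 - 204*s - 48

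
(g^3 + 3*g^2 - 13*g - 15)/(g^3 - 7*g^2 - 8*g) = (g^2 + 2*g - 15)/(g*(g - 8))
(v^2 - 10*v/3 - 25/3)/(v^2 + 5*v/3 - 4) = (3*v^2 - 10*v - 25)/(3*v^2 + 5*v - 12)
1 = 1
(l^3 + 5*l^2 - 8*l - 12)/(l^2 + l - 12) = (l^3 + 5*l^2 - 8*l - 12)/(l^2 + l - 12)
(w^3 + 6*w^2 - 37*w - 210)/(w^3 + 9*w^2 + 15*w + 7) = (w^2 - w - 30)/(w^2 + 2*w + 1)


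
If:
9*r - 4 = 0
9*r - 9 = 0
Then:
No Solution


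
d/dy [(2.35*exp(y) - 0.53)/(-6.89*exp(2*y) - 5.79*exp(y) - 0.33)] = (16.1915*exp(2*y) - 7.3034*exp(y) - 3.8442)*exp(y)/(47.4721*exp(4*y) + 79.7862*exp(3*y) + 38.0715*exp(2*y) + 3.8214*exp(y) + 0.1089)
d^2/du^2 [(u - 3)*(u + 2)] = 2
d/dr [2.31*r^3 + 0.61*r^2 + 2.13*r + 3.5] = 6.93*r^2 + 1.22*r + 2.13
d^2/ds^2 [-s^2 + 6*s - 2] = -2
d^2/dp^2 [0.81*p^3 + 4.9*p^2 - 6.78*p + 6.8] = 4.86*p + 9.8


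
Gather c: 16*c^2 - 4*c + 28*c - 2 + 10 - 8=16*c^2 + 24*c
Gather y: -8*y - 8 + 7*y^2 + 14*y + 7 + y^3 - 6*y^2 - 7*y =y^3 + y^2 - y - 1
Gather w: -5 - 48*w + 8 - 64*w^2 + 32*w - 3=-64*w^2 - 16*w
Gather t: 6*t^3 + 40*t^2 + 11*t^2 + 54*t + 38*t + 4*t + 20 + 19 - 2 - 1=6*t^3 + 51*t^2 + 96*t + 36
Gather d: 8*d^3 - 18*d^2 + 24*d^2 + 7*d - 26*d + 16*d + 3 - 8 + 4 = 8*d^3 + 6*d^2 - 3*d - 1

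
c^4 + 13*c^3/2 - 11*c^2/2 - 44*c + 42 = (c - 2)*(c - 1)*(c + 7/2)*(c + 6)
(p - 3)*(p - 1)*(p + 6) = p^3 + 2*p^2 - 21*p + 18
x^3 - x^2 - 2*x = x*(x - 2)*(x + 1)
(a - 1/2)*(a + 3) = a^2 + 5*a/2 - 3/2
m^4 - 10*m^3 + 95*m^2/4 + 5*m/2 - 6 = (m - 6)*(m - 4)*(m - 1/2)*(m + 1/2)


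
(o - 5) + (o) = 2*o - 5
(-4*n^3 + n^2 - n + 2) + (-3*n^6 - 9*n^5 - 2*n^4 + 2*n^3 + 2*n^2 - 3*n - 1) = -3*n^6 - 9*n^5 - 2*n^4 - 2*n^3 + 3*n^2 - 4*n + 1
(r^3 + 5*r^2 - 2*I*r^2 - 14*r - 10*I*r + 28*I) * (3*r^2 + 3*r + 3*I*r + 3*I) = 3*r^5 + 18*r^4 - 3*I*r^4 - 21*r^3 - 18*I*r^3 - 6*r^2 + 27*I*r^2 - 54*r + 42*I*r - 84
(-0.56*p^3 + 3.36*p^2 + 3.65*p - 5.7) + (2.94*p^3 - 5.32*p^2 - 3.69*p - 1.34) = 2.38*p^3 - 1.96*p^2 - 0.04*p - 7.04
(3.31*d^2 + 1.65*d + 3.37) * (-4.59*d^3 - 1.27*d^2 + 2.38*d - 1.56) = -15.1929*d^5 - 11.7772*d^4 - 9.686*d^3 - 5.5165*d^2 + 5.4466*d - 5.2572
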